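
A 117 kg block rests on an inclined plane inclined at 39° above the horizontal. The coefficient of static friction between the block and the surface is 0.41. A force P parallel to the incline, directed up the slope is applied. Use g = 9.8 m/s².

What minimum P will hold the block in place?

P_min ≈ 356 N

The block tends to slide down (tan θ > μ_s), so at the point of impending slip friction acts up-slope at its limit: f = μ_s N.
P is parallel to the surface, so N = m g cos θ = 891 N.
Along the incline: P + μ_s N = m g sin θ, so P = 722 − 0.41×891 = 356 N.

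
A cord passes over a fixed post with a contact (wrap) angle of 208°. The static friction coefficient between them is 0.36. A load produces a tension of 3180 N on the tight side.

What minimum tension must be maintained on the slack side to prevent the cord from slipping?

Capstan equation at impending slip: T_tight/T_slack = e^{μβ}.
β = 208° = 3.63 rad; e^{μβ} = e^{0.36×3.63} = 3.695.
T_slack = T_tight / e^{μβ} = 3180 / 3.695 = 861 N.

T_min ≈ 861 N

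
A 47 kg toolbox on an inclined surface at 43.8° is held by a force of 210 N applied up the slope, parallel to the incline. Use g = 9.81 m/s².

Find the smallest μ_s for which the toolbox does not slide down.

μ_s,min ≈ 0.328

N = m g cos θ = 332.8 N.
Friction must make up the shortfall along the incline: f = m g sin θ − P = 319.1 − 210 = 109.1 N.
At the threshold f = μ_s N, so μ_s,min = 109.1/332.8 = 0.328.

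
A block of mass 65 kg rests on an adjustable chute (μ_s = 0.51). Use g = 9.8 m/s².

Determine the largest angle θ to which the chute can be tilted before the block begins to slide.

θ_max ≈ 27°

At the slip threshold, m g sin θ = μ_s · m g cos θ, so tan θ = μ_s.
θ_max = arctan(0.51) = 27°.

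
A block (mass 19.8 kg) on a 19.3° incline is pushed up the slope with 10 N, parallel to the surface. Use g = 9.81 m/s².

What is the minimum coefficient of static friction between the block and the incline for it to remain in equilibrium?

μ_s,min ≈ 0.296

N = m g cos θ = 183.3 N.
Friction must make up the shortfall along the incline: f = m g sin θ − P = 64.2 − 10 = 54.2 N.
At the threshold f = μ_s N, so μ_s,min = 54.2/183.3 = 0.296.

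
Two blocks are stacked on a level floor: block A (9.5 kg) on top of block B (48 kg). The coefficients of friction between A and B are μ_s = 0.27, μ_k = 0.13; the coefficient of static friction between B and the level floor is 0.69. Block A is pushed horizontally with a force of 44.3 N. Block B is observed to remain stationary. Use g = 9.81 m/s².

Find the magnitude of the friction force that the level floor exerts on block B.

The normal force B exerts on A is simply A's weight, N₁ = 93.2 N.
Maximum static friction on A from B: μ_s N₁ = 0.27×93.2 = 25.16 N.
Since P = 44.3 N > 25.16 N, A slides on B; the A–B friction is kinetic: f₁ = μ_k N₁ = 0.13×93.2 = 12.1 N.
By Newton's third law B feels 12.1 N forward from A. With B stationary, the floor's static friction on B balances it: f₂ = 12.1 N (well within μ_s(m_A+m_B)g = 389.2 N).

f ≈ 12.1 N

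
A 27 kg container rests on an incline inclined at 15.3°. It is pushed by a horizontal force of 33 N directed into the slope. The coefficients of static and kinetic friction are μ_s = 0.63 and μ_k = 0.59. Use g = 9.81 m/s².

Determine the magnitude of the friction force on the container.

Resolve perpendicular to the incline: N = m g cos θ + P sin θ = 27×9.81×cos 15.3° + 33×sin 15.3° = 264.2 N.
Along the incline, the net driving force (taking up-slope positive) is P cos θ − m g sin θ = 31.83 − 69.89 = -38.06 N, so equilibrium requires friction f = 38.06 N (up-slope).
Maximum static friction: μ_s N = 0.63 × 264.2 = 166.4 N.
|f_req| = 38.06 ≤ 166.4 N → the container is in equilibrium; friction equals the required value.

f ≈ 38.1 N (up the incline)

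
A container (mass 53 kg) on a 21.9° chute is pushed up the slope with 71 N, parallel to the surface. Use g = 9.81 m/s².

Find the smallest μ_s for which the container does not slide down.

μ_s,min ≈ 0.255

N = m g cos θ = 482.4 N.
Friction must make up the shortfall along the incline: f = m g sin θ − P = 193.9 − 71 = 122.9 N.
At the threshold f = μ_s N, so μ_s,min = 122.9/482.4 = 0.255.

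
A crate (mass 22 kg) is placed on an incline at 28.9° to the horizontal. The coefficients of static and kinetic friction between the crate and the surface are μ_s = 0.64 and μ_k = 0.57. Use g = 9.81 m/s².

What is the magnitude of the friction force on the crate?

f ≈ 104 N (up the incline)

Perpendicular to the surface, N = m g cos θ = 22·9.81·cos 28.9° = 188.9 N.
For equilibrium along the incline, friction must balance the weight component: f = m g sin θ = 104.3 N up the slope.
Maximum static friction available: μ_s N = 0.64 × 188.9 = 120.9 N.
Since |104.3| ≤ 120.9 N, the crate remains in static equilibrium and friction takes exactly the required value.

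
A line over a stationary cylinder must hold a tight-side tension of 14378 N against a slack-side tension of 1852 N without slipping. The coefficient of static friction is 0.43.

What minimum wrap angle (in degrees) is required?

β_min ≈ 273°

T₂/T₁ = e^{μβ} → β = ln(T₂/T₁)/μ.
β = ln(14378/1852)/0.43 = 2.049/0.43 = 4.766 rad.
In degrees: β = 4.766 × 180/π = 273°.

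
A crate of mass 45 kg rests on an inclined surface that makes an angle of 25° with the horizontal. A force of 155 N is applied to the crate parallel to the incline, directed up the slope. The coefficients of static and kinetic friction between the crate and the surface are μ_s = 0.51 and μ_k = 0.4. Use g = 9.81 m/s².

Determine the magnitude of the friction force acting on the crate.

Normal force: N = m g cos θ = 45 × 9.81 × cos 25° = 400.1 N.
The friction needed for equilibrium is m g sin θ − P = 186.6 − 155 = 31.56 N, measured positive up-slope.
The static-friction ceiling is μ_s N = 0.51 × 400.1 = 204 N.
Since |31.56| ≤ 204 N, static friction is sufficient; f equals the required value, not μ_s N.

f ≈ 31.6 N (up the incline)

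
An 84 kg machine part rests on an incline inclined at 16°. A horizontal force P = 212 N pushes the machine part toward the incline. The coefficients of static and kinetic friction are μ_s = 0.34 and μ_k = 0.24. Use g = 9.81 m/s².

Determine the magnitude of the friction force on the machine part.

Resolve perpendicular to the incline: N = m g cos θ + P sin θ = 84×9.81×cos 16° + 212×sin 16° = 850.6 N.
Along the incline, the net driving force (taking up-slope positive) is P cos θ − m g sin θ = 203.8 − 227.1 = -23.35 N, so equilibrium requires friction f = 23.35 N (up-slope).
The limit of static friction is μ_s N = 289.2 N.
|f_req| = 23.35 ≤ 289.2 N → the machine part is in equilibrium; friction equals the required value.

f ≈ 23.3 N (up the incline)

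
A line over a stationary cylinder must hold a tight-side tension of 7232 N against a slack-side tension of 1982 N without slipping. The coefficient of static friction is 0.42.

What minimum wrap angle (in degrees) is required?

T₂/T₁ = e^{μβ} → β = ln(T₂/T₁)/μ.
β = ln(7232/1982)/0.42 = 1.294/0.42 = 3.082 rad.
In degrees: β = 3.082 × 180/π = 177°.

β_min ≈ 177°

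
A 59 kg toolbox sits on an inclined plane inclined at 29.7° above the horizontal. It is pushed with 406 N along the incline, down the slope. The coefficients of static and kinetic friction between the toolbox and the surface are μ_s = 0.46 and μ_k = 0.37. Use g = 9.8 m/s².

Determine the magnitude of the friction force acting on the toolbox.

f ≈ 186 N (up the incline)

The normal reaction is N = m g cos θ = 502.2 N.
The friction needed for equilibrium is m g sin θ + P = 286.5 + 406 = 692.5 N, measured positive up-slope.
Maximum static friction available: μ_s N = 0.46 × 502.2 = 231 N.
|692.5| exceeds 231 N, so the toolbox slips down-slope; friction is kinetic, f = μ_k N = 0.37×502.2 = 186 N.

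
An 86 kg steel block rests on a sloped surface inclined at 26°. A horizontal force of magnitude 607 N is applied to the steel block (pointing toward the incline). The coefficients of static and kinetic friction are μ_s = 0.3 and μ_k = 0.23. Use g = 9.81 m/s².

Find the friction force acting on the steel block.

The horizontal push has a component P sin θ into the surface, so N = m g cos θ + P sin θ = 758.3 + 266.1 = 1024 N.
Along the incline, the net driving force (taking up-slope positive) is P cos θ − m g sin θ = 545.6 − 369.8 = 175.7 N, so equilibrium requires friction f = -175.7 N (down-slope).
Maximum static friction: μ_s N = 0.3 × 1024 = 307.3 N.
|f_req| = 175.7 ≤ 307.3 N → the steel block is in equilibrium; friction equals the required value.

f ≈ 176 N (down the incline)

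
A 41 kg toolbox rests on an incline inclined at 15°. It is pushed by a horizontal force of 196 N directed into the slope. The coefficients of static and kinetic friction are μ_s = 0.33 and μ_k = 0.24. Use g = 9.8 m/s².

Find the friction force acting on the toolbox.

The horizontal push has a component P sin θ into the surface, so N = m g cos θ + P sin θ = 388.1 + 50.73 = 438.8 N.
Parallel to the incline: P cos θ − m g sin θ = 189.3 − 104 = 85.33 N; the friction needed to balance this is 85.33 N acting down the slope.
The limit of static friction is μ_s N = 144.8 N.
|f_req| = 85.33 ≤ 144.8 N → the toolbox is in equilibrium; friction equals the required value.

f ≈ 85.3 N (down the incline)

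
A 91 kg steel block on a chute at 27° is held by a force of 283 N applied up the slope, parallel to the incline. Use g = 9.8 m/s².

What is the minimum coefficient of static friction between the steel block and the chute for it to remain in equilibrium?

μ_s,min ≈ 0.153

N = m g cos θ = 794.6 N.
Friction must make up the shortfall along the incline: f = m g sin θ − P = 404.9 − 283 = 121.9 N.
At the threshold f = μ_s N, so μ_s,min = 121.9/794.6 = 0.153.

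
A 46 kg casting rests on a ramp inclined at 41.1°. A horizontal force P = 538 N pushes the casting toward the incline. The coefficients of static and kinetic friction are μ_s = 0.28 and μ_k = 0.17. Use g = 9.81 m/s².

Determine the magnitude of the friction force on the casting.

f ≈ 109 N (down the incline)

The horizontal push has a component P sin θ into the surface, so N = m g cos θ + P sin θ = 340.1 + 353.7 = 693.7 N.
Parallel to the incline: P cos θ − m g sin θ = 405.4 − 296.6 = 108.8 N; the friction needed to balance this is 108.8 N acting down the slope.
Maximum static friction: μ_s N = 0.28 × 693.7 = 194.2 N.
|f_req| = 108.8 ≤ 194.2 N → the casting is in equilibrium; friction equals the required value.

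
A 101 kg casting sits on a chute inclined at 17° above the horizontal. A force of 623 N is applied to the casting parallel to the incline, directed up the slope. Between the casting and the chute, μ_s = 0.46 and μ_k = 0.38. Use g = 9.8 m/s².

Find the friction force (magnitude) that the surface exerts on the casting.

Normal force: N = m g cos θ = 101 × 9.8 × cos 17° = 946.6 N.
The friction needed for equilibrium is m g sin θ − P = 289.4 − 623 = -333.6 N, measured positive up-slope.
Static friction can supply at most μ_s N = 435.4 N.
Since |-333.6| ≤ 435.4 N, the casting remains in static equilibrium and friction takes exactly the required value.

f ≈ 334 N (down the incline)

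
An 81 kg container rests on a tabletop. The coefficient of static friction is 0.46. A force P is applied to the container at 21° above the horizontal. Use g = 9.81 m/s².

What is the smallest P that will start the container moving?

N = m g − P sin α (the pull lifts the container).
At impending slip, P cos α = μ_s N = μ_s (m g − P sin α).
Solving: P (cos α + μ_s sin α) = μ_s m g → P = 0.46×795/(cos 21° + 0.46 sin 21°) = 366/1.098 = 333 N.

P ≈ 333 N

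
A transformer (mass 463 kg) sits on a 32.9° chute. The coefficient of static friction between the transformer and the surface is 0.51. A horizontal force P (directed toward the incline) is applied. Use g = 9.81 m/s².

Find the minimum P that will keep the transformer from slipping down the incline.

The transformer tends to slide down (tan θ > μ_s), so at the point of impending slip friction acts up-slope at its limit: f = μ_s N.
Perpendicular to the incline: N = m g cos θ + P sin θ.
Along the incline: P cos θ + μ_s N = m g sin θ, i.e. P cos θ + μ_s (m g cos θ + P sin θ) = m g sin θ.
Solving, P (cos θ + μ_s sin θ) = m g (sin θ − μ_s cos θ), so P = 4540×0.115/1.117 = 468 N.

P_min ≈ 468 N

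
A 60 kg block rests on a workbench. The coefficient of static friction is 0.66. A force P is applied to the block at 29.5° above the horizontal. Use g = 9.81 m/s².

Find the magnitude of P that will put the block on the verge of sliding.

P ≈ 325 N

N = m g − P sin α (the pull lifts the block).
At impending slip, P cos α = μ_s N = μ_s (m g − P sin α).
Solving: P (cos α + μ_s sin α) = μ_s m g → P = 0.66×589/(cos 29.5° + 0.66 sin 29.5°) = 388/1.195 = 325 N.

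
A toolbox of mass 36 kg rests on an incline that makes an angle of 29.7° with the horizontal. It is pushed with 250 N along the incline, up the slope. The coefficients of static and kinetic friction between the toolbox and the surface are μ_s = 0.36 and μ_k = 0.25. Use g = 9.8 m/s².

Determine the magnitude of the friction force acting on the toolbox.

f ≈ 75.2 N (down the incline)

Normal force: N = m g cos θ = 36 × 9.8 × cos 29.7° = 306.5 N.
The friction needed for equilibrium is m g sin θ − P = 174.8 − 250 = -75.2 N, measured positive up-slope.
Maximum static friction available: μ_s N = 0.36 × 306.5 = 110.3 N.
Since |-75.2| ≤ 110.3 N, no slip — friction simply equals what equilibrium demands.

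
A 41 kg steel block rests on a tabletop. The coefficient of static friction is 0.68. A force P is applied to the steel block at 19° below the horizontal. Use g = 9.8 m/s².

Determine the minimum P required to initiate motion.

N = m g + P sin α (the push presses the steel block into the tabletop).
At impending slip, P cos α = μ_s N = μ_s (m g + P sin α).
Solving: P (cos α − μ_s sin α) = μ_s m g → P = 0.68×402/(cos 19° − 0.68 sin 19°) = 273/0.7241 = 377 N.

P ≈ 377 N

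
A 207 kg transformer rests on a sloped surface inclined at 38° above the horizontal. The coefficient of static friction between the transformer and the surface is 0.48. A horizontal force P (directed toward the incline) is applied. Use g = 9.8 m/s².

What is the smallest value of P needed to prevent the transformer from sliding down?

The transformer tends to slide down (tan θ > μ_s), so at the point of impending slip friction acts up-slope at its limit: f = μ_s N.
Perpendicular to the incline: N = m g cos θ + P sin θ.
Along the incline: P cos θ + μ_s N = m g sin θ, i.e. P cos θ + μ_s (m g cos θ + P sin θ) = m g sin θ.
Solving, P (cos θ + μ_s sin θ) = m g (sin θ − μ_s cos θ), so P = 2030×0.2374/1.084 = 444 N.

P_min ≈ 444 N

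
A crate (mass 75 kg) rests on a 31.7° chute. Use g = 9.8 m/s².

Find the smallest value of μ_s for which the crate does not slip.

At the slip threshold m g sin θ = μ_s m g cos θ, so μ_s,min = tan θ.
μ_s,min = tan 31.7° = 0.618.

μ_s,min ≈ 0.618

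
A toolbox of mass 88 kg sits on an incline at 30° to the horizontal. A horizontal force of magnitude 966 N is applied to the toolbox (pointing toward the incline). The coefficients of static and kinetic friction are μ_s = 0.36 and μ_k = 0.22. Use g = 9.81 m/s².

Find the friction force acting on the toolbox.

f ≈ 405 N (down the incline)

Normal direction: N = m g cos θ + P sin θ = 1231 N.
Along the incline, the net driving force (taking up-slope positive) is P cos θ − m g sin θ = 836.6 − 431.6 = 404.9 N, so equilibrium requires friction f = -404.9 N (down-slope).
Maximum static friction: μ_s N = 0.36 × 1231 = 443 N.
|f_req| = 404.9 ≤ 443 N → the toolbox is in equilibrium; friction equals the required value.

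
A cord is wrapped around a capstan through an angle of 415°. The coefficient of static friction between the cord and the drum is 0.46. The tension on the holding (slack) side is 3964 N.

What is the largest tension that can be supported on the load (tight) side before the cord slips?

T_max ≈ 111000 N

At impending slip the capstan equation gives T₂/T₁ = e^{μβ} with β in radians.
β = 415° × π/180 = 7.243 rad.
e^{μβ} = e^{0.46×7.243} = 27.99.
T₂ = T₁ · e^{μβ} = 3964 × 27.99 = 111000 N.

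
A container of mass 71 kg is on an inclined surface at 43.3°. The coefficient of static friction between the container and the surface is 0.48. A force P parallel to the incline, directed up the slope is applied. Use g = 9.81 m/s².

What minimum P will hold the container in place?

The container tends to slide down (tan θ > μ_s), so at the point of impending slip friction acts up-slope at its limit: f = μ_s N.
P is parallel to the surface, so N = m g cos θ = 507 N.
Along the incline: P + μ_s N = m g sin θ, so P = 478 − 0.48×507 = 234 N.

P_min ≈ 234 N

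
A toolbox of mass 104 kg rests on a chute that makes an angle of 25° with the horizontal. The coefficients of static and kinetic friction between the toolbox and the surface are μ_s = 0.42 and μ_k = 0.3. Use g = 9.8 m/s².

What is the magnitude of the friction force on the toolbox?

Normal force: N = m g cos θ = 104 × 9.8 × cos 25° = 923.7 N.
For equilibrium along the incline, friction must balance the weight component: f = m g sin θ = 430.7 N up the slope.
The static-friction ceiling is μ_s N = 0.42 × 923.7 = 388 N.
Since |430.7| > 388 N, static friction cannot hold it; the toolbox slides down the incline and kinetic friction applies: f = μ_k N = 0.3 × 923.7 = 277 N.

f ≈ 277 N (up the incline)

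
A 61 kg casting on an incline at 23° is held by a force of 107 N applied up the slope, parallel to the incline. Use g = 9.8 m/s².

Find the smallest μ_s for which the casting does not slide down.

μ_s,min ≈ 0.23

N = m g cos θ = 550.3 N.
Friction must make up the shortfall along the incline: f = m g sin θ − P = 233.6 − 107 = 126.6 N.
At the threshold f = μ_s N, so μ_s,min = 126.6/550.3 = 0.23.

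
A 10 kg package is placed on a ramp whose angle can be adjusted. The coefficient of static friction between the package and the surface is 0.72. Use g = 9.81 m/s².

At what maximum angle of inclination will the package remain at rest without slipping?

θ_max ≈ 35.8°

At the slip threshold, m g sin θ = μ_s · m g cos θ, so tan θ = μ_s.
θ_max = arctan(0.72) = 35.8°.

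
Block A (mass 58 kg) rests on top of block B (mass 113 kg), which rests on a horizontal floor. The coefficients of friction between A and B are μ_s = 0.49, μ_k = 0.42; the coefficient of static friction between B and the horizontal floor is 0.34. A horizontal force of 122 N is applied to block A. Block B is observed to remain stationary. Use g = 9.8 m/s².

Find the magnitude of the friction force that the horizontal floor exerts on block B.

The normal force B exerts on A is simply A's weight, N₁ = 568.4 N.
Maximum static friction on A from B: μ_s N₁ = 0.49×568.4 = 278.5 N.
Since P = 122 N ≤ 278.5 N, A does not slip on B; friction on A equals P = 122 N.
By Newton's third law B feels 122 N forward from A. With B stationary, the floor's static friction on B balances it: f₂ = 122 N (well within μ_s(m_A+m_B)g = 569.8 N).

f ≈ 122 N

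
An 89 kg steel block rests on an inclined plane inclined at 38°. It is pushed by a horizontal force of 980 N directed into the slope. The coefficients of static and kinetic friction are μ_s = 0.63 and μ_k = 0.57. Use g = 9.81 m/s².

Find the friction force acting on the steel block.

f ≈ 235 N (down the incline)

Resolve perpendicular to the incline: N = m g cos θ + P sin θ = 89×9.81×cos 38° + 980×sin 38° = 1291 N.
Parallel to the incline: P cos θ − m g sin θ = 772.3 − 537.5 = 234.7 N; the friction needed to balance this is 234.7 N acting down the slope.
Maximum static friction: μ_s N = 0.63 × 1291 = 813.6 N.
|f_req| = 234.7 ≤ 813.6 N → the steel block is in equilibrium; friction equals the required value.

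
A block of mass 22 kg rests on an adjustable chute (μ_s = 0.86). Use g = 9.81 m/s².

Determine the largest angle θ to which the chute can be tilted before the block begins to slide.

At the slip threshold, m g sin θ = μ_s · m g cos θ, so tan θ = μ_s.
θ_max = arctan(0.86) = 40.7°.

θ_max ≈ 40.7°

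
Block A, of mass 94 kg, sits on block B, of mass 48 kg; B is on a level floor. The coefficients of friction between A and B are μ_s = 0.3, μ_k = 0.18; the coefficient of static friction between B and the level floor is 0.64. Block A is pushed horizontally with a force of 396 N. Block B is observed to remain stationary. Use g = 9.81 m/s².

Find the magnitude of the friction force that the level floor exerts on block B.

Between the blocks, N₁ = m_A g = 922.1 N.
So the A–B interface can sustain at most μ_s N₁ = 276.6 N of static friction.
P = 396 N exceeds that limit, so A slips over B and the interface friction becomes kinetic: f₁ = μ_k N₁ = 0.18×922.1 = 166 N.
B experiences an equal 166 N forward from A (third law). B is in equilibrium, so the floor supplies f₂ = 166 N of static friction (limit μ_s(m_A+m_B)g = 891.5 N, not exceeded).

f ≈ 166 N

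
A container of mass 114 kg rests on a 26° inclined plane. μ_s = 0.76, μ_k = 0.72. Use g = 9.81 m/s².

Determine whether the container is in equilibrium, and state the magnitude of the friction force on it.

N = m g cos θ = 1010 N.
Down-slope weight component: m g sin θ = 490 N.
μ_s N = 764 N.
490 ≤ 764 N, so it stays put; friction = 490 N.

f ≈ 490 N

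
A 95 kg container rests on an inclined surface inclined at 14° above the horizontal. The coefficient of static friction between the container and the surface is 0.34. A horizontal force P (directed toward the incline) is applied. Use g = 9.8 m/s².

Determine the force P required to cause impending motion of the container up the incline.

At impending motion up the slope, friction acts down-slope at its limit: f = μ_s N.
Perpendicular to the incline: N = m g cos θ + P sin θ.
Along the incline: P cos θ = m g sin θ + μ_s N = m g sin θ + μ_s (m g cos θ + P sin θ).
Solving, P (cos θ − μ_s sin θ) = m g (sin θ + μ_s cos θ), so P = 95×9.8×(sin 14° + 0.34 cos 14°)/(cos 14° − 0.34 sin 14°) = 931×0.5718/0.888 = 599 N.

P ≈ 599 N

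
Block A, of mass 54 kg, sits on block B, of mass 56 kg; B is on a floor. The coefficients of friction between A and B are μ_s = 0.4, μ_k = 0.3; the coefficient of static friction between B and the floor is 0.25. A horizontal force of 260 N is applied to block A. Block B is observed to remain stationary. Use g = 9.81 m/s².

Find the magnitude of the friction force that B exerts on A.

f ≈ 159 N

Normal force at the A–B interface: N₁ = m_A g = 529.7 N.
So the A–B interface can sustain at most μ_s N₁ = 211.9 N of static friction.
Since P = 260 N > 211.9 N, A slides on B; the A–B friction is kinetic: f₁ = μ_k N₁ = 0.3×529.7 = 159 N.
By Newton's third law B feels 159 N forward from A. With B stationary, the floor's static friction on B balances it: f₂ = 159 N (well within μ_s(m_A+m_B)g = 269.8 N).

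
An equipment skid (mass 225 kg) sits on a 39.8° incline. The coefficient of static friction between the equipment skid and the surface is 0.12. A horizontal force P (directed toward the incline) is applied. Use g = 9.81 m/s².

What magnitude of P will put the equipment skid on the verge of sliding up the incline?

At impending motion up the slope, friction acts down-slope at its limit: f = μ_s N.
Perpendicular to the incline: N = m g cos θ + P sin θ.
Along the incline: P cos θ = m g sin θ + μ_s N = m g sin θ + μ_s (m g cos θ + P sin θ).
Solving, P (cos θ − μ_s sin θ) = m g (sin θ + μ_s cos θ), so P = 225×9.81×(sin 39.8° + 0.12 cos 39.8°)/(cos 39.8° − 0.12 sin 39.8°) = 2210×0.7323/0.6915 = 2340 N.

P ≈ 2340 N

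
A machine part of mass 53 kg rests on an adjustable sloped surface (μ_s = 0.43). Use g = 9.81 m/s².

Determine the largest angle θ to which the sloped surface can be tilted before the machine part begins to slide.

At the slip threshold, m g sin θ = μ_s · m g cos θ, so tan θ = μ_s.
θ_max = arctan(0.43) = 23.3°.

θ_max ≈ 23.3°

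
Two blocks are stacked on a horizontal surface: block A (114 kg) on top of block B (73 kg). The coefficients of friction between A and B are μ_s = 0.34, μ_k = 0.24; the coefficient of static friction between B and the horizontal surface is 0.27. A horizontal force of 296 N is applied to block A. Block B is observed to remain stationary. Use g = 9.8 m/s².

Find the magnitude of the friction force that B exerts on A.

f ≈ 296 N

Between the blocks, N₁ = m_A g = 1117 N.
Maximum static friction on A from B: μ_s N₁ = 0.34×1117 = 379.8 N.
P = 296 N is within that limit, so A and B move together (both at rest); the A–B friction is simply f₁ = P = 296 N.
By Newton's third law B feels 296 N forward from A. With B stationary, the floor's static friction on B balances it: f₂ = 296 N (well within μ_s(m_A+m_B)g = 494.8 N).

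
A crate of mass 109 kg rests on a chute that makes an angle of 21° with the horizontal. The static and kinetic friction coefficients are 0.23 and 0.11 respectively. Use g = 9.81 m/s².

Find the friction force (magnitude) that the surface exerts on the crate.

f ≈ 110 N (up the incline)

Normal force: N = m g cos θ = 109 × 9.81 × cos 21° = 998.3 N.
Along the slope the weight component is m g sin θ = 383.2 N; friction must supply exactly this, acting up-slope.
Static friction can supply at most μ_s N = 229.6 N.
|383.2| exceeds 229.6 N, so the crate slips down-slope; friction is kinetic, f = μ_k N = 0.11×998.3 = 110 N.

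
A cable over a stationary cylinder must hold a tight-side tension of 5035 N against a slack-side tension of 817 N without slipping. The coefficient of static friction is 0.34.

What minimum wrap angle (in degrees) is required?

T₂/T₁ = e^{μβ} → β = ln(T₂/T₁)/μ.
β = ln(5035/817)/0.34 = 1.819/0.34 = 5.349 rad.
In degrees: β = 5.349 × 180/π = 306°.

β_min ≈ 306°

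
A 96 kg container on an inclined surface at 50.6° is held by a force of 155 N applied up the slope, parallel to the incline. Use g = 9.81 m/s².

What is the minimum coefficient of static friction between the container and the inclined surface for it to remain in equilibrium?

μ_s,min ≈ 0.958

N = m g cos θ = 597.8 N.
Friction must make up the shortfall along the incline: f = m g sin θ − P = 727.7 − 155 = 572.7 N.
At the threshold f = μ_s N, so μ_s,min = 572.7/597.8 = 0.958.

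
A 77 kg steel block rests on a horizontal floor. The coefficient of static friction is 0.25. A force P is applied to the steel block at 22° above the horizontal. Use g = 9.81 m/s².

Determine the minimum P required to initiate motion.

P ≈ 185 N

N = m g − P sin α (the pull lifts the steel block).
At impending slip, P cos α = μ_s N = μ_s (m g − P sin α).
Solving: P (cos α + μ_s sin α) = μ_s m g → P = 0.25×755/(cos 22° + 0.25 sin 22°) = 189/1.021 = 185 N.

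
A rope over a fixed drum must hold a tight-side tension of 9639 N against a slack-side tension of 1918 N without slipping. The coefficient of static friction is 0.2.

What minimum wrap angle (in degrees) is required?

β_min ≈ 463°

T₂/T₁ = e^{μβ} → β = ln(T₂/T₁)/μ.
β = ln(9639/1918)/0.2 = 1.615/0.2 = 8.073 rad.
In degrees: β = 8.073 × 180/π = 463°.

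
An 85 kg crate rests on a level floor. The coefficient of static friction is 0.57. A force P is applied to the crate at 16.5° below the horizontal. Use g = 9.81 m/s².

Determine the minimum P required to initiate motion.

P ≈ 596 N

N = m g + P sin α (the push presses the crate into the level floor).
At impending slip, P cos α = μ_s N = μ_s (m g + P sin α).
Solving: P (cos α − μ_s sin α) = μ_s m g → P = 0.57×834/(cos 16.5° − 0.57 sin 16.5°) = 475/0.7969 = 596 N.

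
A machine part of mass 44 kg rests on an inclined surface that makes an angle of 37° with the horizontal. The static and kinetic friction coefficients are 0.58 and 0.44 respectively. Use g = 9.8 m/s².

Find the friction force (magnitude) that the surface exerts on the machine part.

f ≈ 152 N (up the incline)

Perpendicular to the surface, N = m g cos θ = 44·9.8·cos 37° = 344.4 N.
For equilibrium along the incline, friction must balance the weight component: f = m g sin θ = 259.5 N up the slope.
Static friction can supply at most μ_s N = 199.7 N.
Since |259.5| > 199.7 N, static friction cannot hold it; the machine part slides down the incline and kinetic friction applies: f = μ_k N = 0.44 × 344.4 = 152 N.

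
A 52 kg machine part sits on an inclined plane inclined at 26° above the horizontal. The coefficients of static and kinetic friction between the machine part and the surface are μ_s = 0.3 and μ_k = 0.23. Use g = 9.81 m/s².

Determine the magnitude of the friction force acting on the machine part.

The normal reaction is N = m g cos θ = 458.5 N.
For equilibrium along the incline, friction must balance the weight component: f = m g sin θ = 223.6 N up the slope.
Static friction can supply at most μ_s N = 137.5 N.
Since |223.6| > 137.5 N, static friction cannot hold it; the machine part slides down the incline and kinetic friction applies: f = μ_k N = 0.23 × 458.5 = 105 N.

f ≈ 105 N (up the incline)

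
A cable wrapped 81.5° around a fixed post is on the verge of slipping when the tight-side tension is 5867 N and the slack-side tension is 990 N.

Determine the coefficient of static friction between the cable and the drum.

T₂/T₁ = e^{μβ} → μ = ln(T₂/T₁)/β.
β = 81.5° = 1.422 rad.
μ = ln(5867/990)/1.422 = ln(5.926)/1.422 = 1.25.

μ ≈ 1.25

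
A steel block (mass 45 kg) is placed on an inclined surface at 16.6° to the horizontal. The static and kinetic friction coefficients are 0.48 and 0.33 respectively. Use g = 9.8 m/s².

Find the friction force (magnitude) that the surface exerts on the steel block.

f ≈ 126 N (up the incline)

Normal force: N = m g cos θ = 45 × 9.8 × cos 16.6° = 422.6 N.
Along the slope the weight component is m g sin θ = 126 N; friction must supply exactly this, acting up-slope.
Static friction can supply at most μ_s N = 202.9 N.
Since |126| ≤ 202.9 N, no slip — friction simply equals what equilibrium demands.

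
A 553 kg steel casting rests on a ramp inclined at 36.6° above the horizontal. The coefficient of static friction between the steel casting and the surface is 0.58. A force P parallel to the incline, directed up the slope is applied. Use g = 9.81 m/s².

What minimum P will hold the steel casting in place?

P_min ≈ 708 N

The steel casting tends to slide down (tan θ > μ_s), so at the point of impending slip friction acts up-slope at its limit: f = μ_s N.
P is parallel to the surface, so N = m g cos θ = 4360 N.
Along the incline: P + μ_s N = m g sin θ, so P = 3230 − 0.58×4360 = 708 N.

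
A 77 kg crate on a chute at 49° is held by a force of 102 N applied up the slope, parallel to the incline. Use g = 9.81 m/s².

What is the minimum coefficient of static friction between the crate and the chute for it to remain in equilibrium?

μ_s,min ≈ 0.945

N = m g cos θ = 495.6 N.
Friction must make up the shortfall along the incline: f = m g sin θ − P = 570.1 − 102 = 468.1 N.
At the threshold f = μ_s N, so μ_s,min = 468.1/495.6 = 0.945.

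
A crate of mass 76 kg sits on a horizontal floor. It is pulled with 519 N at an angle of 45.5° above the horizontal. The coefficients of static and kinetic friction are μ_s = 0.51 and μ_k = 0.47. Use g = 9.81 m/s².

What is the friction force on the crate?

The vertical component of P reduces the normal force: N = m g − P sin α = 745.6 − 370.2 = 375.4 N.
For equilibrium, f = P cos α = 519×cos 45.5° = 363.8 N.
μ_s N = 0.51 × 375.4 = 191.4 N.
The required friction exceeds μ_s N, so the crate moves and f = μ_k N = 176 N.

f ≈ 176 N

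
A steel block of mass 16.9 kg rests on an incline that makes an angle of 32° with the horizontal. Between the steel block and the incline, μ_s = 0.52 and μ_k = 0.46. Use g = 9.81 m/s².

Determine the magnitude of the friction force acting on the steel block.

f ≈ 64.7 N (up the incline)

Perpendicular to the surface, N = m g cos θ = 16.9·9.81·cos 32° = 140.6 N.
Along the slope the weight component is m g sin θ = 87.85 N; friction must supply exactly this, acting up-slope.
Maximum static friction available: μ_s N = 0.52 × 140.6 = 73.11 N.
Since |87.85| > 73.11 N, static friction cannot hold it; the steel block slides down the incline and kinetic friction applies: f = μ_k N = 0.46 × 140.6 = 64.7 N.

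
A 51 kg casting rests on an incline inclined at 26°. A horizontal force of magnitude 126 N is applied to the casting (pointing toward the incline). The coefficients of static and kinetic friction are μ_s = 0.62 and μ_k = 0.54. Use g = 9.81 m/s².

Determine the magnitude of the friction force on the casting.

Normal direction: N = m g cos θ + P sin θ = 504.9 N.
Parallel to the incline: P cos θ − m g sin θ = 113.2 − 219.3 = -106.1 N; the friction needed to balance this is 106.1 N acting up the slope.
Maximum static friction: μ_s N = 0.62 × 504.9 = 313 N.
|f_req| = 106.1 ≤ 313 N → the casting is in equilibrium; friction equals the required value.

f ≈ 106 N (up the incline)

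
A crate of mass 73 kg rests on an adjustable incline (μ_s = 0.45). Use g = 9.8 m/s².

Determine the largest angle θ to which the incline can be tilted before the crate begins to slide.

At the slip threshold, m g sin θ = μ_s · m g cos θ, so tan θ = μ_s.
θ_max = arctan(0.45) = 24.2°.

θ_max ≈ 24.2°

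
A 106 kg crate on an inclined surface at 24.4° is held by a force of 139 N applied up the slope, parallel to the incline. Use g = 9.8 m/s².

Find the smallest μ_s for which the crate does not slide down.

μ_s,min ≈ 0.307

N = m g cos θ = 946 N.
Friction must make up the shortfall along the incline: f = m g sin θ − P = 429.1 − 139 = 290.1 N.
At the threshold f = μ_s N, so μ_s,min = 290.1/946 = 0.307.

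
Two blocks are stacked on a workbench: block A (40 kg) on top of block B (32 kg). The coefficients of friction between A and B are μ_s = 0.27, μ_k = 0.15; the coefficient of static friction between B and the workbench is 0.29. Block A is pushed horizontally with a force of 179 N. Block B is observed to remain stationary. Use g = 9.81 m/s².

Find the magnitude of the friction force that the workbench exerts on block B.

f ≈ 58.9 N

The normal force B exerts on A is simply A's weight, N₁ = 392.4 N.
So the A–B interface can sustain at most μ_s N₁ = 105.9 N of static friction.
P = 179 N exceeds that limit, so A slips over B and the interface friction becomes kinetic: f₁ = μ_k N₁ = 0.15×392.4 = 58.9 N.
By Newton's third law B feels 58.9 N forward from A. With B stationary, the floor's static friction on B balances it: f₂ = 58.9 N (well within μ_s(m_A+m_B)g = 204.8 N).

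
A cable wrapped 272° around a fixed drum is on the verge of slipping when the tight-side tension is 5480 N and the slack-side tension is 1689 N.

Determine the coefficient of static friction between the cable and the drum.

T₂/T₁ = e^{μβ} → μ = ln(T₂/T₁)/β.
β = 272° = 4.747 rad.
μ = ln(5480/1689)/4.747 = ln(3.245)/4.747 = 0.248.

μ ≈ 0.248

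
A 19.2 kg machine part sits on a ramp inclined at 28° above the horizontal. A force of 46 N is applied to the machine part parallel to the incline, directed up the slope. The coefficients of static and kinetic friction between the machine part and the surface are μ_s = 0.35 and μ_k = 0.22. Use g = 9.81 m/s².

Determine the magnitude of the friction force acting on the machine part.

f ≈ 42.4 N (up the incline)

Perpendicular to the surface, N = m g cos θ = 19.2·9.81·cos 28° = 166.3 N.
For equilibrium along the incline the friction force must supply f = m g sin θ − P = 88.43 − 46 = 42.43 N (positive meaning up-slope).
Static friction can supply at most μ_s N = 58.21 N.
Since |42.43| ≤ 58.21 N, static friction is sufficient; f equals the required value, not μ_s N.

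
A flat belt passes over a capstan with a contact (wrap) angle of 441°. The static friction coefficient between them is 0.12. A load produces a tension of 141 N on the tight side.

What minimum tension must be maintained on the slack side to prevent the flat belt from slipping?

T_min ≈ 56 N

Capstan equation at impending slip: T_tight/T_slack = e^{μβ}.
β = 441° = 7.697 rad; e^{μβ} = e^{0.12×7.697} = 2.518.
T_slack = T_tight / e^{μβ} = 141 / 2.518 = 56 N.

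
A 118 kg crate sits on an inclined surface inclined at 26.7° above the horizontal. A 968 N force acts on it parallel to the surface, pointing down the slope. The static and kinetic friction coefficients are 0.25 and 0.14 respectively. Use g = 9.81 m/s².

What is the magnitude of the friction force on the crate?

f ≈ 145 N (up the incline)

Normal force: N = m g cos θ = 118 × 9.81 × cos 26.7° = 1034 N.
The friction needed for equilibrium is m g sin θ + P = 520.1 + 968 = 1488 N, measured positive up-slope.
Maximum static friction available: μ_s N = 0.25 × 1034 = 258.5 N.
|1488| exceeds 258.5 N, so the crate slips down-slope; friction is kinetic, f = μ_k N = 0.14×1034 = 145 N.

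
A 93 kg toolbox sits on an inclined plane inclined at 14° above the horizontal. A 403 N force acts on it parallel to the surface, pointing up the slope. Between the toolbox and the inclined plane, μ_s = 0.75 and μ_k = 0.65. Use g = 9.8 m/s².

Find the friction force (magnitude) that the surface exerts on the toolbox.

Normal force: N = m g cos θ = 93 × 9.8 × cos 14° = 884.3 N.
The friction needed for equilibrium is m g sin θ − P = 220.5 − 403 = -182.5 N, measured positive up-slope.
Maximum static friction available: μ_s N = 0.75 × 884.3 = 663.2 N.
Since |-182.5| ≤ 663.2 N, no slip — friction simply equals what equilibrium demands.

f ≈ 183 N (down the incline)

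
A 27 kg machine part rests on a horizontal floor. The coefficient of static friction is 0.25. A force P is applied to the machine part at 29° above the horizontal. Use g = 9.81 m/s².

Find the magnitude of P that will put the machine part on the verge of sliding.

P ≈ 66.5 N

N = m g − P sin α (the pull lifts the machine part).
At impending slip, P cos α = μ_s N = μ_s (m g − P sin α).
Solving: P (cos α + μ_s sin α) = μ_s m g → P = 0.25×265/(cos 29° + 0.25 sin 29°) = 66.2/0.9958 = 66.5 N.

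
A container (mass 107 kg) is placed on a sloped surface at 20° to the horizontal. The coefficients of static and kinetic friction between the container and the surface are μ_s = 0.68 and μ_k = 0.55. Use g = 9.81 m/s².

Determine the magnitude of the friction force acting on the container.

Perpendicular to the surface, N = m g cos θ = 107·9.81·cos 20° = 986.4 N.
Along the slope the weight component is m g sin θ = 359 N; friction must supply exactly this, acting up-slope.
Static friction can supply at most μ_s N = 670.7 N.
Since |359| ≤ 670.7 N, no slip — friction simply equals what equilibrium demands.

f ≈ 359 N (up the incline)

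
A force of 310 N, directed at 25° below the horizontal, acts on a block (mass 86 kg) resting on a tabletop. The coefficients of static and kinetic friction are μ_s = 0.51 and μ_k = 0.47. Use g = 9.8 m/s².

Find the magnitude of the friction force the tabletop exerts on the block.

N = m g + P sin α = 842.8 + 310×sin 25° = 973.8 N.
The horizontal driving force is P cos α = 281 N, so equilibrium needs friction f = 281 N.
The static-friction limit is μ_s N = 496.6 N.
281 ≤ 496.6 N → static; friction equals the required 281 N.

f ≈ 281 N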